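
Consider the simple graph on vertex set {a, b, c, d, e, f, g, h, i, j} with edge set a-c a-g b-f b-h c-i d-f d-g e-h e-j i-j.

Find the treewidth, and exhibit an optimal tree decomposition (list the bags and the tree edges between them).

Treewidth 2.
One such decomposition:
Bags: B1 = {a, d, g}  B2 = {a, d, f}  B3 = {a, b, f}  B4 = {a, b, h}  B5 = {a, e, h}  B6 = {a, e, j}  B7 = {a, i, j}  B8 = {a, c, i}
Tree: B1–B2, B2–B3, B3–B4, B4–B5, B5–B6, B6–B7, B7–B8

Every bag has size at most 3, so the width is 3 − 1 = 2 and tw(G) ≤ 2. For the lower bound, G contains the cycle a–g–d–f–b–h–e–j–i–c–a, so G is not a forest; only forests have treewidth ≤ 1, hence tw(G) ≥ 2. The upper and lower bounds meet at 2, so that is the treewidth.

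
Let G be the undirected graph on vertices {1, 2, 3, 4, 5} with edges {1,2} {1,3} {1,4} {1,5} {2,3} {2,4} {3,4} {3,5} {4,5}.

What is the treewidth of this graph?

3

A width-3 tree decomposition is:
Bags: B1 = {1, 3, 4, 5}  B2 = {1, 2, 3, 4}
Tree: B1–B2
Every bag has size at most 4, so the width is 4 − 1 = 3 and tw(G) ≤ 3. On the other hand G contains the 4-clique {1, 2, 3, 4}. A clique must lie in a single bag of any decomposition, so no decomposition can have width below 3. Hence tw(G) = 3 exactly.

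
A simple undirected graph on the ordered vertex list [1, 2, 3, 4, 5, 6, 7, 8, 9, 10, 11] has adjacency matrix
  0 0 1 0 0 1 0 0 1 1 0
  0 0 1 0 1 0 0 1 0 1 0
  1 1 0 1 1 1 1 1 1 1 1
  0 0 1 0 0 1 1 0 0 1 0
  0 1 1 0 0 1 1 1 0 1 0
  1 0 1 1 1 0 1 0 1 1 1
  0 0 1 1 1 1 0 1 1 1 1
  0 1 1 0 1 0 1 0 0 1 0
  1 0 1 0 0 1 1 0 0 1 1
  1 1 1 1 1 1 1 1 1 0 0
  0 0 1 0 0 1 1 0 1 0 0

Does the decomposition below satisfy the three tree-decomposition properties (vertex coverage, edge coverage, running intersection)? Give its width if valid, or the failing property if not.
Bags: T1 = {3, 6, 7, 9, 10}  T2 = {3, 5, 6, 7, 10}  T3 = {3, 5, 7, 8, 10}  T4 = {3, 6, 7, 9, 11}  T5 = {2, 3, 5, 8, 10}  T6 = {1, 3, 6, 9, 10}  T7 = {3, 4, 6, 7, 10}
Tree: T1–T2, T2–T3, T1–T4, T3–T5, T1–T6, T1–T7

Yes; width 4.

Checking the three conditions: (i) the bags cover all of {1, 2, 3, 4, 5, 6, 7, 8, 9, 10, 11}; (ii) for each edge, some bag contains both endpoints; (iii) the bags containing any fixed vertex form a subtree. All hold, so the decomposition is valid with width 5 − 1 = 4.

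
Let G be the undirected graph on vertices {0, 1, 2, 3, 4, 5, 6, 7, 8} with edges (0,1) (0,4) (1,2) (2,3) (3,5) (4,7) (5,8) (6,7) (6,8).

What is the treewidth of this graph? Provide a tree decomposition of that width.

Treewidth 2.
Bags: B1 = {0, 1, 2}  B2 = {0, 2, 3}  B3 = {0, 3, 5}  B4 = {0, 5, 8}  B5 = {0, 6, 8}  B6 = {0, 6, 7}  B7 = {0, 4, 7}
Tree: B1–B2, B2–B3, B3–B4, B4–B5, B5–B6, B6–B7

Every bag has size at most 3, so the width is 3 − 1 = 2 and tw(G) ≤ 2. Since 0–1–2–3–5–8–6–7–4–0 is a cycle in G, G is not acyclic. Forests are exactly the graphs of treewidth ≤ 1, so tw(G) ≥ 2. Hence tw(G) = 2 exactly.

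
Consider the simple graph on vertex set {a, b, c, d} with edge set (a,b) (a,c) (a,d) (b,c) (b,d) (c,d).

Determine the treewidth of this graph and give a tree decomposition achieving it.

A single bag containing all 4 vertices is trivially a valid decomposition of width 3. On the other hand G contains the 4-clique {a, b, c, d}. A clique must lie in a single bag of any decomposition, so no decomposition can have width below 3. Therefore the treewidth is 3.

Treewidth 3.
One such decomposition:
Bags: B1 = {a, b, c, d}
Tree: (single bag)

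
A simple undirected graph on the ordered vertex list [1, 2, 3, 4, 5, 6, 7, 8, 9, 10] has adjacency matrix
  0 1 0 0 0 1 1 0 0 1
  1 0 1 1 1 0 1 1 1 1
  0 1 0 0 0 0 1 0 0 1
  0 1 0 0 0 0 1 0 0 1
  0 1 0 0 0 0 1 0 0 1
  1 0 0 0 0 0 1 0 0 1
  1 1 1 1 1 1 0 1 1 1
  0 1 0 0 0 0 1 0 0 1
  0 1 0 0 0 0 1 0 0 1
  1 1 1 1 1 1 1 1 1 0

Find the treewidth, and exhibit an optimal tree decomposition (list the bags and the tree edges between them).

The largest bag has 4 vertices, giving width 3; this decomposition certifies tw(G) ≤ 3. On the other hand G contains the 4-clique {1, 2, 7, 10}. A clique must lie in a single bag of any decomposition, so no decomposition can have width below 3. Combining the bounds, tw(G) = 3.

Treewidth 3.
One such decomposition:
Bags: B1 = {2, 7, 8, 10}  B2 = {2, 5, 7, 10}  B3 = {1, 2, 7, 10}  B4 = {2, 3, 7, 10}  B5 = {1, 6, 7, 10}  B6 = {2, 7, 9, 10}  B7 = {2, 4, 7, 10}
Tree: B1–B2, B2–B3, B2–B4, B3–B5, B1–B6, B2–B7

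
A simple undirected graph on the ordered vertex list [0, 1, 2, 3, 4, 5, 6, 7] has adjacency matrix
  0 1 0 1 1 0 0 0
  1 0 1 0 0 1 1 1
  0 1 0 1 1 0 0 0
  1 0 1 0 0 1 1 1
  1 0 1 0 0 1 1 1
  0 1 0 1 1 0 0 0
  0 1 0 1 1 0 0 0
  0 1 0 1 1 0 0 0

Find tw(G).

3

A width-3 tree decomposition is:
Bags: B1 = {1, 3, 4, 7}  B2 = {1, 3, 4, 5}  B3 = {0, 1, 3, 4}  B4 = {1, 3, 4, 6}  B5 = {1, 2, 3, 4}
Tree: B1–B2, B2–B3, B3–B4, B4–B5
Every bag has size at most 4, so the width is 4 − 1 = 3 and tw(G) ≤ 3. For the lower bound: the 4 vertex sets {3,7}, {1,5}, {4}, {0} are disjoint, each induces a connected subgraph, and every pair is joined by at least one edge of G. Contracting each set to a single vertex therefore yields K_{4} as a minor, and since treewidth is minor-monotone, tw(G) ≥ tw(K_{4}) = 3. Combining the bounds, tw(G) = 3.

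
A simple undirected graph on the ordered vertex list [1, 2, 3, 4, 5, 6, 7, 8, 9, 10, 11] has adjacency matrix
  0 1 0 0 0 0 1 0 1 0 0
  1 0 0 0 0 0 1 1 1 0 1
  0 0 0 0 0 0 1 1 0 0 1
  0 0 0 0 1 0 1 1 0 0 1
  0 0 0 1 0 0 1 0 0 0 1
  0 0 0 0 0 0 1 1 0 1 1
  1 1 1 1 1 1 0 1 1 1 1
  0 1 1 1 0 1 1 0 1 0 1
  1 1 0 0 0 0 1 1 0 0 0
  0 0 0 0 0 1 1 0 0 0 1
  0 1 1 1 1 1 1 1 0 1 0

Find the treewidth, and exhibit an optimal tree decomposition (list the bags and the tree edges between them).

Treewidth 3.
One optimal decomposition is:
Bags: B1 = {1, 2, 7, 9}  B2 = {2, 7, 8, 9}  B3 = {2, 7, 8, 11}  B4 = {4, 7, 8, 11}  B5 = {6, 7, 8, 11}  B6 = {3, 7, 8, 11}  B7 = {6, 7, 10, 11}  B8 = {4, 5, 7, 11}
Tree: B1–B2, B2–B3, B3–B4, B3–B5, B3–B6, B5–B7, B4–B8

Each bag holds 4 vertices, so the decomposition has width 3, which upper-bounds the treewidth. For the lower bound, the 4 vertices {1, 2, 7, 9} are pairwise adjacent, and any tree decomposition puts a clique entirely inside one bag — forcing width ≥ 3. Hence tw(G) = 3 exactly.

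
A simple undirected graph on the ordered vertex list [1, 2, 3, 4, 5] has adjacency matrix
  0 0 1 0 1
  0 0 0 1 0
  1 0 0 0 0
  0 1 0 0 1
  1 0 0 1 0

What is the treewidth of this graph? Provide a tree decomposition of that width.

Treewidth 1.
One such decomposition:
Bags: B1 = {1, 3}  B2 = {1, 5}  B3 = {4, 5}  B4 = {2, 4}
Tree: B1–B2, B2–B3, B3–B4

The largest bag has 2 vertices, giving width 1; this decomposition certifies tw(G) ≤ 1. Any graph with an edge has treewidth ≥ 1, and G has the edge 3–1. Therefore the treewidth is 1.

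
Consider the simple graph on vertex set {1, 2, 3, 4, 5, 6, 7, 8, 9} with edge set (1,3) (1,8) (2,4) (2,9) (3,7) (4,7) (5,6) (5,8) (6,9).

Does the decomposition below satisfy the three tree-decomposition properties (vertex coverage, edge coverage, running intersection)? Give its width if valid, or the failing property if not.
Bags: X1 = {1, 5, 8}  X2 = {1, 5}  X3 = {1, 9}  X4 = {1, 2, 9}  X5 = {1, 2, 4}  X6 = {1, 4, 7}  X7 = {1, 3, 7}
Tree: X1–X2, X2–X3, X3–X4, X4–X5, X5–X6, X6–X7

A tree decomposition must satisfy three properties: every vertex lies in some bag; for every edge, both endpoints lie together in some bag; and for every vertex, the bags containing it form a connected subtree. Here vertex 6 appears in no bag, so the decomposition is invalid.

No — vertex 6 appears in no bag.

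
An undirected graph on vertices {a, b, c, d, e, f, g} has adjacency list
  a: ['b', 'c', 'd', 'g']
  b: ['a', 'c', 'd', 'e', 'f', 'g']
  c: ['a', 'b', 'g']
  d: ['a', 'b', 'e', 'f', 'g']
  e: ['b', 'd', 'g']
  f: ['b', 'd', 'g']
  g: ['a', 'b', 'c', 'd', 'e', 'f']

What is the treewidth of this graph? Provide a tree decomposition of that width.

Treewidth 3.
One such decomposition:
Bags: B1 = {a, b, d, g}  B2 = {a, b, c, g}  B3 = {b, d, e, g}  B4 = {b, d, f, g}
Tree: B1–B2, B1–B3, B1–B4

Every bag has size at most 4, so the width is 4 − 1 = 3 and tw(G) ≤ 3. Conversely, {b, d, e, g} is a clique of size 4, and the vertices of any clique must share a bag in every tree decomposition; so some bag has ≥ 4 vertices and tw(G) ≥ 3. The upper and lower bounds meet at 3, so that is the treewidth.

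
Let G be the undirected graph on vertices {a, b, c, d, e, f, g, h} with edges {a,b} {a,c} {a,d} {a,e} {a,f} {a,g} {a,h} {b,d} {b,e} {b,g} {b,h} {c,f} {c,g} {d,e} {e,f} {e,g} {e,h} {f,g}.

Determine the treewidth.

A width-3 tree decomposition is:
Bags: B1 = {a, b, e, g}  B2 = {a, e, f, g}  B3 = {a, b, e, h}  B4 = {a, c, f, g}  B5 = {a, b, d, e}
Tree: B1–B2, B1–B3, B2–B4, B1–B5
Every bag has size at most 4, so the width is 4 − 1 = 3 and tw(G) ≤ 3. Conversely, {a, e, f, g} is a clique of size 4, and the vertices of any clique must share a bag in every tree decomposition; so some bag has ≥ 4 vertices and tw(G) ≥ 3. Combining the bounds, tw(G) = 3.

3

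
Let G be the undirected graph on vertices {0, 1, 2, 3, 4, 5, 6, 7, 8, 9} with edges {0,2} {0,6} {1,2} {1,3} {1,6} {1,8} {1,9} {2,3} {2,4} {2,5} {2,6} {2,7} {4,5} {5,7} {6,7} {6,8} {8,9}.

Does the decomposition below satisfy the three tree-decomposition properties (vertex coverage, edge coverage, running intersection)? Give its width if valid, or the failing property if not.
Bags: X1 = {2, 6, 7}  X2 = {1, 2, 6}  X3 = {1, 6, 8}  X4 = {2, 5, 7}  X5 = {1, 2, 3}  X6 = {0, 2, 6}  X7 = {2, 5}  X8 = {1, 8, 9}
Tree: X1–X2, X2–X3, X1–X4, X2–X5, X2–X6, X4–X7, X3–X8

A tree decomposition must satisfy three properties: every vertex lies in some bag; for every edge, both endpoints lie together in some bag; and for every vertex, the bags containing it form a connected subtree. Here vertex 4 appears in no bag, so the decomposition is invalid.

No — vertex 4 appears in no bag.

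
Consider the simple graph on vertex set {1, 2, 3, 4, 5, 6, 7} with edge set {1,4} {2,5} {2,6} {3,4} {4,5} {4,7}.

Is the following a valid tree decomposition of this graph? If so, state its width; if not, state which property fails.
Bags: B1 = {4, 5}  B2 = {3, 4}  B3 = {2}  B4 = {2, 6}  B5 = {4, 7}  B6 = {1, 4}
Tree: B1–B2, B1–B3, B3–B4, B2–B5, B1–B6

A tree decomposition must satisfy three properties: every vertex lies in some bag; for every edge, both endpoints lie together in some bag; and for every vertex, the bags containing it form a connected subtree. Here edge (5,2) lies in no bag, so the decomposition is invalid.

No — edge (5,2) lies in no bag.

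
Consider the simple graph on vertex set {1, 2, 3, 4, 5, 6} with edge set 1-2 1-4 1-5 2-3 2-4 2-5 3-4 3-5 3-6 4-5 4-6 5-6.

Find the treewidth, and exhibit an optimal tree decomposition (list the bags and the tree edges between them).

The largest bag has 4 vertices, giving width 3; this decomposition certifies tw(G) ≤ 3. Conversely, {1, 2, 4, 5} is a clique of size 4, and the vertices of any clique must share a bag in every tree decomposition; so some bag has ≥ 4 vertices and tw(G) ≥ 3. Hence tw(G) = 3 exactly.

Treewidth 3.
One optimal decomposition is:
Bags: B1 = {3, 4, 5, 6}  B2 = {2, 3, 4, 5}  B3 = {1, 2, 4, 5}
Tree: B1–B2, B2–B3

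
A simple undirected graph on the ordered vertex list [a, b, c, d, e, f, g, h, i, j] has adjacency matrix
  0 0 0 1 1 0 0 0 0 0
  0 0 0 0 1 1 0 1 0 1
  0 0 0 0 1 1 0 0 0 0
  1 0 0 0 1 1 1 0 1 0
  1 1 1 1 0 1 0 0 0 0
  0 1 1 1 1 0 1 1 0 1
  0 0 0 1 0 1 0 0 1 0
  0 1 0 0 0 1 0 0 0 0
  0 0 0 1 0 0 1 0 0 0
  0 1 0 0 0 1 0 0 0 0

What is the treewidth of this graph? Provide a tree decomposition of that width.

Treewidth 2.
Bags: B1 = {d, f, g}  B2 = {d, e, f}  B3 = {d, g, i}  B4 = {b, e, f}  B5 = {b, f, j}  B6 = {a, d, e}  B7 = {b, f, h}  B8 = {c, e, f}
Tree: B1–B2, B1–B3, B2–B4, B4–B5, B2–B6, B4–B7, B2–B8

Each bag holds 3 vertices, so the decomposition has width 2, which upper-bounds the treewidth. On the other hand G contains the 3-clique {a, d, e}. A clique must lie in a single bag of any decomposition, so no decomposition can have width below 2. Combining the bounds, tw(G) = 2.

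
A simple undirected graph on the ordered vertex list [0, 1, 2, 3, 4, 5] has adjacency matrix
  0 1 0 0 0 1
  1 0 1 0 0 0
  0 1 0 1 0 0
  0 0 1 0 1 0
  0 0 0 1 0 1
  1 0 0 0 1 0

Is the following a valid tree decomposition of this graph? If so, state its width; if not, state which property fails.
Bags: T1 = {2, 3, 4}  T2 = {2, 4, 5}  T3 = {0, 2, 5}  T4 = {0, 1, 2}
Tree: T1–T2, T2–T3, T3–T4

Every vertex of G appears in some bag (union = {0, 1, 2, 3, 4, 5}); every edge is covered by a bag; and for each vertex v the set of bags containing v is connected in the bag tree. The decomposition is therefore valid. The largest bag has 3 vertices, so the width is 2.

Yes; width 2.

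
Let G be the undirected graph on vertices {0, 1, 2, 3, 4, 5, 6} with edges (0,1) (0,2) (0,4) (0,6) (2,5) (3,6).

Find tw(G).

1

A width-1 tree decomposition is:
Bags: B1 = {0, 4}  B2 = {0, 1}  B3 = {0, 2}  B4 = {0, 6}  B5 = {3, 6}  B6 = {2, 5}
Tree: B1–B2, B1–B3, B2–B4, B4–B5, B3–B6
Every bag has size at most 2, so the width is 2 − 1 = 1 and tw(G) ≤ 1. Since G has at least one edge (e.g. 0–4), it is not an edgeless graph, so tw(G) ≥ 1. Hence tw(G) = 1 exactly.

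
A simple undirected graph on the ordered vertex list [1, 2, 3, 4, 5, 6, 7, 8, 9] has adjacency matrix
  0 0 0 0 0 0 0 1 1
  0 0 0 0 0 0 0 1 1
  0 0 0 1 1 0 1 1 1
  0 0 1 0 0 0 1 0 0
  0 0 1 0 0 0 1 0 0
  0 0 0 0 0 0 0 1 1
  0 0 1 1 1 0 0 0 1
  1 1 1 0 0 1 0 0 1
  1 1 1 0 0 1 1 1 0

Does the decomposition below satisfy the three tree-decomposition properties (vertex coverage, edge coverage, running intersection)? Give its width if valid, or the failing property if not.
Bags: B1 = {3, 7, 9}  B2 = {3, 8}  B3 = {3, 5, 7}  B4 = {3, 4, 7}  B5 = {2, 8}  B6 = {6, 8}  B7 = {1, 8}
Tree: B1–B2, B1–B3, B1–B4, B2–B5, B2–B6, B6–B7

No — edge (9,8) lies in no bag.

A tree decomposition must satisfy three properties: every vertex lies in some bag; for every edge, both endpoints lie together in some bag; and for every vertex, the bags containing it form a connected subtree. Here edge (9,8) lies in no bag, so the decomposition is invalid.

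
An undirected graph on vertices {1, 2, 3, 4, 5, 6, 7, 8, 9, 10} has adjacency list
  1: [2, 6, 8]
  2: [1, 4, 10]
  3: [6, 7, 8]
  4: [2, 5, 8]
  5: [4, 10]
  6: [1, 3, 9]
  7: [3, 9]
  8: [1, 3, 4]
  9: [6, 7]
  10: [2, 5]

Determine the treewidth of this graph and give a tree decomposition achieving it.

Each bag holds 3 vertices, so the decomposition has width 2, which upper-bounds the treewidth. For the lower bound, G contains the cycle 7–9–6–3–7, so G is not a forest; only forests have treewidth ≤ 1, hence tw(G) ≥ 2. Combining the bounds, tw(G) = 2.

Treewidth 2.
One such decomposition:
Bags: B1 = {3, 7, 9}  B2 = {3, 6, 9}  B3 = {3, 6, 8}  B4 = {1, 6, 8}  B5 = {1, 4, 8}  B6 = {1, 2, 4}  B7 = {2, 4, 5}  B8 = {2, 5, 10}
Tree: B1–B2, B2–B3, B3–B4, B4–B5, B5–B6, B6–B7, B7–B8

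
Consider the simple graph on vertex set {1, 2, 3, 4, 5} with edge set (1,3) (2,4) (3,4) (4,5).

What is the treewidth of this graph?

A width-1 tree decomposition is:
Bags: B1 = {3, 4}  B2 = {2, 4}  B3 = {1, 3}  B4 = {4, 5}
Tree: B1–B2, B1–B3, B1–B4
The largest bag has 2 vertices, giving width 1; this decomposition certifies tw(G) ≤ 1. Any graph with an edge has treewidth ≥ 1, and G has the edge 4–3. Combining the bounds, tw(G) = 1.

1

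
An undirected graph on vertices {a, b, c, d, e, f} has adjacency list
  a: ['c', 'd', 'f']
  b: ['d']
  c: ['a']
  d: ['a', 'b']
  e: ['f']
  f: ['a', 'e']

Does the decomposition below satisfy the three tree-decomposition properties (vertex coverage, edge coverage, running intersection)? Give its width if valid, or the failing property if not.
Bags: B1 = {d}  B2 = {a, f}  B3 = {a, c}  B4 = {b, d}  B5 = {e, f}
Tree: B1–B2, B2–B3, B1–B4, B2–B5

A tree decomposition must satisfy three properties: every vertex lies in some bag; for every edge, both endpoints lie together in some bag; and for every vertex, the bags containing it form a connected subtree. Here edge (a,d) lies in no bag, so the decomposition is invalid.

No — edge (a,d) lies in no bag.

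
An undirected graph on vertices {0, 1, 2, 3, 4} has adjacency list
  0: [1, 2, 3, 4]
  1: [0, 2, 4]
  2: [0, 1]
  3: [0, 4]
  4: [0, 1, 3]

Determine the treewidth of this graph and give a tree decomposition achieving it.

The largest bag has 3 vertices, giving width 2; this decomposition certifies tw(G) ≤ 2. Conversely, {0, 1, 2} is a clique of size 3, and the vertices of any clique must share a bag in every tree decomposition; so some bag has ≥ 3 vertices and tw(G) ≥ 2. The upper and lower bounds meet at 2, so that is the treewidth.

Treewidth 2.
Bags: B1 = {0, 1, 4}  B2 = {0, 1, 2}  B3 = {0, 3, 4}
Tree: B1–B2, B1–B3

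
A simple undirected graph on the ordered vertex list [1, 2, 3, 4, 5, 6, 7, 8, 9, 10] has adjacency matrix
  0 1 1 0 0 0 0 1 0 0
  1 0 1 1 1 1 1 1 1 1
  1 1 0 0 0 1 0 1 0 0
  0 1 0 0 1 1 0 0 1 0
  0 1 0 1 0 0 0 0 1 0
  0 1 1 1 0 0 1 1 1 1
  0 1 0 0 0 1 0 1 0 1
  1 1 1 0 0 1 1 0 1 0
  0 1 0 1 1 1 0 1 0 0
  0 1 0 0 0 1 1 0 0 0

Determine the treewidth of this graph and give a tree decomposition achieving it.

Each bag holds 4 vertices, so the decomposition has width 3, which upper-bounds the treewidth. Conversely, {1, 2, 3, 8} is a clique of size 4, and the vertices of any clique must share a bag in every tree decomposition; so some bag has ≥ 4 vertices and tw(G) ≥ 3. The upper and lower bounds meet at 3, so that is the treewidth.

Treewidth 3.
One optimal decomposition is:
Bags: B1 = {2, 6, 8, 9}  B2 = {2, 6, 7, 8}  B3 = {2, 3, 6, 8}  B4 = {2, 6, 7, 10}  B5 = {1, 2, 3, 8}  B6 = {2, 4, 6, 9}  B7 = {2, 4, 5, 9}
Tree: B1–B2, B2–B3, B2–B4, B3–B5, B1–B6, B6–B7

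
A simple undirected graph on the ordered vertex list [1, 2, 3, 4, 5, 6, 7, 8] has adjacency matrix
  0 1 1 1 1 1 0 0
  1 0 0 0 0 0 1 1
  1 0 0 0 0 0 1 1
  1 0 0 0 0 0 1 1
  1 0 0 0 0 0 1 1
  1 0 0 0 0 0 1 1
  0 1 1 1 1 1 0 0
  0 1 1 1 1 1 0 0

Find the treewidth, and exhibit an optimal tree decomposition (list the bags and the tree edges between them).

Treewidth 3.
One optimal decomposition is:
Bags: B1 = {1, 3, 7, 8}  B2 = {1, 2, 7, 8}  B3 = {1, 6, 7, 8}  B4 = {1, 4, 7, 8}  B5 = {1, 5, 7, 8}
Tree: B1–B2, B2–B3, B3–B4, B4–B5

The largest bag has 4 vertices, giving width 3; this decomposition certifies tw(G) ≤ 3. For the lower bound: the 4 vertex sets {3,8}, {1,2}, {7}, {6} are disjoint, each induces a connected subgraph, and every pair is joined by at least one edge of G. Contracting each set to a single vertex therefore yields K_{4} as a minor, and since treewidth is minor-monotone, tw(G) ≥ tw(K_{4}) = 3. Hence tw(G) = 3 exactly.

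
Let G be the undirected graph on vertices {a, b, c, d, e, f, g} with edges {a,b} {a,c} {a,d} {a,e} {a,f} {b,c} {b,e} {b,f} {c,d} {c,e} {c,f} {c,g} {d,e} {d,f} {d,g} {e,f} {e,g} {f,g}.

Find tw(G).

4

A width-4 tree decomposition is:
Bags: B1 = {c, d, e, f, g}  B2 = {a, c, d, e, f}  B3 = {a, b, c, e, f}
Tree: B1–B2, B2–B3
Each bag holds 5 vertices, so the decomposition has width 4, which upper-bounds the treewidth. On the other hand G contains the 5-clique {c, d, e, f, g}. A clique must lie in a single bag of any decomposition, so no decomposition can have width below 4. Combining the bounds, tw(G) = 4.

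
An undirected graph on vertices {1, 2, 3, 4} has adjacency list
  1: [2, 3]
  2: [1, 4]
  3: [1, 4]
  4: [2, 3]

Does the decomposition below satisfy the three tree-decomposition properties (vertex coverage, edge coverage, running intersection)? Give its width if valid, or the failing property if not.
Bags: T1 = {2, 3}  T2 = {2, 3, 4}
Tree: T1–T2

A tree decomposition must satisfy three properties: every vertex lies in some bag; for every edge, both endpoints lie together in some bag; and for every vertex, the bags containing it form a connected subtree. Here vertex 1 appears in no bag, so the decomposition is invalid.

No — vertex 1 appears in no bag.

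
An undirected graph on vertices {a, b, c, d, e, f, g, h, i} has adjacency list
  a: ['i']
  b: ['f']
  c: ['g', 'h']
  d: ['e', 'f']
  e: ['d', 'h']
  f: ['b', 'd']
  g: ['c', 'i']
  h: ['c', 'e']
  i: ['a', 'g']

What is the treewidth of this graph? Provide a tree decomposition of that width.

Each bag holds 2 vertices, so the decomposition has width 1, which upper-bounds the treewidth. Since G has at least one edge (e.g. a–i), it is not an edgeless graph, so tw(G) ≥ 1. The upper and lower bounds meet at 1, so that is the treewidth.

Treewidth 1.
One such decomposition:
Bags: B1 = {a, i}  B2 = {g, i}  B3 = {c, g}  B4 = {c, h}  B5 = {e, h}  B6 = {d, e}  B7 = {d, f}  B8 = {b, f}
Tree: B1–B2, B2–B3, B3–B4, B4–B5, B5–B6, B6–B7, B7–B8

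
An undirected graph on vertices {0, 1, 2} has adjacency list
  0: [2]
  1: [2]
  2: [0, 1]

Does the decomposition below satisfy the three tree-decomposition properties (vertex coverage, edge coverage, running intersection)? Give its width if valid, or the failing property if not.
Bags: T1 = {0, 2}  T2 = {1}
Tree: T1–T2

A tree decomposition must satisfy three properties: every vertex lies in some bag; for every edge, both endpoints lie together in some bag; and for every vertex, the bags containing it form a connected subtree. Here edge (2,1) lies in no bag, so the decomposition is invalid.

No — edge (2,1) lies in no bag.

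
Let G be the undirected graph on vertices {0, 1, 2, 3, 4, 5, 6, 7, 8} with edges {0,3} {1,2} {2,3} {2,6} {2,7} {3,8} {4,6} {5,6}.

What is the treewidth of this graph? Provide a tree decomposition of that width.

The largest bag has 2 vertices, giving width 1; this decomposition certifies tw(G) ≤ 1. G has an edge, so its treewidth is at least 1. Therefore the treewidth is 1.

Treewidth 1.
One such decomposition:
Bags: B1 = {0, 3}  B2 = {2, 3}  B3 = {2, 6}  B4 = {4, 6}  B5 = {1, 2}  B6 = {3, 8}  B7 = {2, 7}  B8 = {5, 6}
Tree: B1–B2, B2–B3, B3–B4, B3–B5, B1–B6, B5–B7, B4–B8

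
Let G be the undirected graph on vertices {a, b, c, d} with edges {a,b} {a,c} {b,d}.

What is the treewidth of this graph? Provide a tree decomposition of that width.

Treewidth 1.
Bags: B1 = {b, d}  B2 = {a, b}  B3 = {a, c}
Tree: B1–B2, B2–B3

The largest bag has 2 vertices, giving width 1; this decomposition certifies tw(G) ≤ 1. Any graph with an edge has treewidth ≥ 1, and G has the edge d–b. Therefore the treewidth is 1.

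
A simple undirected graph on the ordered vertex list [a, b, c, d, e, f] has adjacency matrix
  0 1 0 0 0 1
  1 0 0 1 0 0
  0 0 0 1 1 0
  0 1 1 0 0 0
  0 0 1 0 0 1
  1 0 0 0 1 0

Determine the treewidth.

A width-2 tree decomposition is:
Bags: B1 = {a, b, f}  B2 = {b, d, f}  B3 = {c, d, f}  B4 = {c, e, f}
Tree: B1–B2, B2–B3, B3–B4
Every bag has size at most 3, so the width is 3 − 1 = 2 and tw(G) ≤ 2. Since f–a–b–d–c–e–f is a cycle in G, G is not acyclic. Forests are exactly the graphs of treewidth ≤ 1, so tw(G) ≥ 2. Combining the bounds, tw(G) = 2.

2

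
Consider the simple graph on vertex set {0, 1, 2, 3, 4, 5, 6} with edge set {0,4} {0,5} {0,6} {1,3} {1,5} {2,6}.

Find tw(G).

A width-1 tree decomposition is:
Bags: B1 = {1, 3}  B2 = {1, 5}  B3 = {0, 5}  B4 = {0, 4}  B5 = {0, 6}  B6 = {2, 6}
Tree: B1–B2, B2–B3, B3–B4, B4–B5, B5–B6
Every bag has size at most 2, so the width is 2 − 1 = 1 and tw(G) ≤ 1. G has an edge, so its treewidth is at least 1. Hence tw(G) = 1 exactly.

1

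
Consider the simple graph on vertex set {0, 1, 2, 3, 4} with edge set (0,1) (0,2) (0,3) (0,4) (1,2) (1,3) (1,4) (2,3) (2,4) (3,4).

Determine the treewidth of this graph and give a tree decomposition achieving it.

With just one bag of size 5, the width is 5 − 1 = 4, so tw(G) ≤ 4. For the lower bound, the 5 vertices {0, 1, 2, 3, 4} are pairwise adjacent, and any tree decomposition puts a clique entirely inside one bag — forcing width ≥ 4. Hence tw(G) = 4 exactly.

Treewidth 4.
One such decomposition:
Bags: B1 = {0, 1, 2, 3, 4}
Tree: (single bag)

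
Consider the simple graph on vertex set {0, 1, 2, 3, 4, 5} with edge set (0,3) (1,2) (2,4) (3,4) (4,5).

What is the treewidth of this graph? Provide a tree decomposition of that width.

Every bag has size at most 2, so the width is 2 − 1 = 1 and tw(G) ≤ 1. G has an edge, so its treewidth is at least 1. Hence tw(G) = 1 exactly.

Treewidth 1.
One such decomposition:
Bags: B1 = {1, 2}  B2 = {2, 4}  B3 = {4, 5}  B4 = {3, 4}  B5 = {0, 3}
Tree: B1–B2, B2–B3, B2–B4, B4–B5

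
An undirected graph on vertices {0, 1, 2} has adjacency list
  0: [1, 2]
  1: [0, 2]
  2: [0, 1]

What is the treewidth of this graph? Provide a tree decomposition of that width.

Treewidth 2.
One optimal decomposition is:
Bags: B1 = {0, 1, 2}
Tree: (single bag)

A single bag containing all 3 vertices is trivially a valid decomposition of width 2. On the other hand G contains the 3-clique {0, 1, 2}. A clique must lie in a single bag of any decomposition, so no decomposition can have width below 2. Therefore the treewidth is 2.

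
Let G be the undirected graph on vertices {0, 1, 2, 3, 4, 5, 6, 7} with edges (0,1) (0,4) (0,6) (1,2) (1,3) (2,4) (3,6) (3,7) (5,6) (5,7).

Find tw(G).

A width-2 tree decomposition is:
Bags: B1 = {1, 2, 4}  B2 = {0, 1, 4}  B3 = {0, 1, 3}  B4 = {0, 3, 6}  B5 = {3, 6, 7}  B6 = {5, 6, 7}
Tree: B1–B2, B2–B3, B3–B4, B4–B5, B5–B6
Every bag has size at most 3, so the width is 3 − 1 = 2 and tw(G) ≤ 2. Since 2–4–0–1–2 is a cycle in G, G is not acyclic. Forests are exactly the graphs of treewidth ≤ 1, so tw(G) ≥ 2. Combining the bounds, tw(G) = 2.

2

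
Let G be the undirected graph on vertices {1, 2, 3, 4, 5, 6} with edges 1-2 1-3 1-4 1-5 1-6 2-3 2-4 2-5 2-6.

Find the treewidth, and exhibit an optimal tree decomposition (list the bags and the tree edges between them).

Treewidth 2.
One such decomposition:
Bags: B1 = {1, 2, 4}  B2 = {1, 2, 5}  B3 = {1, 2, 6}  B4 = {1, 2, 3}
Tree: B1–B2, B2–B3, B2–B4

Each bag holds 3 vertices, so the decomposition has width 2, which upper-bounds the treewidth. Conversely, {1, 2, 3} is a clique of size 3, and the vertices of any clique must share a bag in every tree decomposition; so some bag has ≥ 3 vertices and tw(G) ≥ 2. Hence tw(G) = 2 exactly.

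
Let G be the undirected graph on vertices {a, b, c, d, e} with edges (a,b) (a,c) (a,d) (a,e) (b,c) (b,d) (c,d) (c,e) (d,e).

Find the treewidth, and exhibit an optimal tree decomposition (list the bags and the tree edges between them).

Treewidth 3.
Bags: B1 = {a, c, d, e}  B2 = {a, b, c, d}
Tree: B1–B2

Every bag has size at most 4, so the width is 4 − 1 = 3 and tw(G) ≤ 3. For the lower bound, the 4 vertices {a, c, d, e} are pairwise adjacent, and any tree decomposition puts a clique entirely inside one bag — forcing width ≥ 3. Therefore the treewidth is 3.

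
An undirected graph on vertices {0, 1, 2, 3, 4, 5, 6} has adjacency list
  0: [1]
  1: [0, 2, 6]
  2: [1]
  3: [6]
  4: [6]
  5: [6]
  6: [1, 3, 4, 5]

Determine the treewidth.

1

A width-1 tree decomposition is:
Bags: B1 = {5, 6}  B2 = {1, 6}  B3 = {1, 2}  B4 = {3, 6}  B5 = {0, 1}  B6 = {4, 6}
Tree: B1–B2, B2–B3, B2–B4, B3–B5, B2–B6
Each bag holds 2 vertices, so the decomposition has width 1, which upper-bounds the treewidth. Since G has at least one edge (e.g. 6–5), it is not an edgeless graph, so tw(G) ≥ 1. Combining the bounds, tw(G) = 1.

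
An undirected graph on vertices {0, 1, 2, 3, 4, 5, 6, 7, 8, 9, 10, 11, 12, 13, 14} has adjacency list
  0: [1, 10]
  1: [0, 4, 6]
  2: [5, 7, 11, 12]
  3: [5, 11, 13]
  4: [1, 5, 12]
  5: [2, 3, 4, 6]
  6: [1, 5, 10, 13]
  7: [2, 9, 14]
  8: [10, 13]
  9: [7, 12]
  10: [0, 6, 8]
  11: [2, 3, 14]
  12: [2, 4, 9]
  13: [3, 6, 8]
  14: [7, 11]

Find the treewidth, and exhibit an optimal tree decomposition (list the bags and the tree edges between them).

Every bag has size at most 4, so the width is 4 − 1 = 3 and tw(G) ≤ 3. For the lower bound: the 4 vertex sets {7,9,14}, {11}, {2}, {3,4,5,12} are disjoint, each induces a connected subgraph, and every pair is joined by at least one edge of G. Contracting each set to a single vertex therefore yields K_{4} as a minor, and since treewidth is minor-monotone, tw(G) ≥ tw(K_{4}) = 3. The upper and lower bounds meet at 3, so that is the treewidth.

Treewidth 3.
Bags: B1 = {7, 9, 11, 14}  B2 = {2, 7, 9, 11}  B3 = {2, 9, 11, 12}  B4 = {2, 3, 11, 12}  B5 = {2, 3, 5, 12}  B6 = {3, 4, 5, 12}  B7 = {3, 4, 5, 13}  B8 = {4, 5, 6, 13}  B9 = {1, 4, 6, 13}  B10 = {1, 6, 8, 13}  B11 = {1, 6, 8, 10}  B12 = {0, 1, 8, 10}
Tree: B1–B2, B2–B3, B3–B4, B4–B5, B5–B6, B6–B7, B7–B8, B8–B9, B9–B10, B10–B11, B11–B12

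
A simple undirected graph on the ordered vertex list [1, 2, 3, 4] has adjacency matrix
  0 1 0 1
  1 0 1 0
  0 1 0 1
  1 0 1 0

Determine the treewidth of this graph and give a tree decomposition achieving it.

Treewidth 2.
One such decomposition:
Bags: B1 = {1, 3, 4}  B2 = {1, 2, 3}
Tree: B1–B2

Each bag holds 3 vertices, so the decomposition has width 2, which upper-bounds the treewidth. Since 3–4–1–2–3 is a cycle in G, G is not acyclic. Forests are exactly the graphs of treewidth ≤ 1, so tw(G) ≥ 2. The upper and lower bounds meet at 2, so that is the treewidth.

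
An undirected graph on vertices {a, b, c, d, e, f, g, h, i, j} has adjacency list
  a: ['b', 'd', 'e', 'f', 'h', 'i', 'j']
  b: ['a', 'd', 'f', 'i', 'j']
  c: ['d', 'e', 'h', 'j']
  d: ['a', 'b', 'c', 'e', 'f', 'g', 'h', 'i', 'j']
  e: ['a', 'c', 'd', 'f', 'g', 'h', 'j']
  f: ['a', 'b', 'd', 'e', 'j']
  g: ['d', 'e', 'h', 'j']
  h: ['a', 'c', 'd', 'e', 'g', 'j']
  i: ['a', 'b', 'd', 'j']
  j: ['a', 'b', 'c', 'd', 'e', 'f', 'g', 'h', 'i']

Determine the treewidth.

A width-4 tree decomposition is:
Bags: B1 = {d, e, g, h, j}  B2 = {a, d, e, h, j}  B3 = {a, d, e, f, j}  B4 = {a, b, d, f, j}  B5 = {a, b, d, i, j}  B6 = {c, d, e, h, j}
Tree: B1–B2, B2–B3, B3–B4, B4–B5, B1–B6
The largest bag has 5 vertices, giving width 4; this decomposition certifies tw(G) ≤ 4. For the lower bound, the 5 vertices {d, e, g, h, j} are pairwise adjacent, and any tree decomposition puts a clique entirely inside one bag — forcing width ≥ 4. Therefore the treewidth is 4.

4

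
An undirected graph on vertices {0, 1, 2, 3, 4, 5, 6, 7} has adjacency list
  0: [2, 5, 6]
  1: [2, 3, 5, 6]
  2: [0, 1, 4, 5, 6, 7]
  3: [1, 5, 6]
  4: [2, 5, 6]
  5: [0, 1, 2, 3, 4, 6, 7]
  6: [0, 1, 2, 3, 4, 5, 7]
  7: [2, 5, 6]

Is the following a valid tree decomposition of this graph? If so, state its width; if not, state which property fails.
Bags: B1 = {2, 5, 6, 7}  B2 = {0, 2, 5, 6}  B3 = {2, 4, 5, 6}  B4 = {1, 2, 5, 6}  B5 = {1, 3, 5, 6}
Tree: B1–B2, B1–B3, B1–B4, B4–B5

Yes; width 3.

Vertex coverage: the bags together contain {0, 1, 2, 3, 4, 5, 6, 7}, the full vertex set. Edge coverage: each edge of G has both endpoints in at least one bag. Running intersection: for every vertex, the bags containing it form a connected subtree. All three properties hold, so this is a valid tree decomposition of width max|bag| − 1 = 3, and hence tw(G) ≤ 3.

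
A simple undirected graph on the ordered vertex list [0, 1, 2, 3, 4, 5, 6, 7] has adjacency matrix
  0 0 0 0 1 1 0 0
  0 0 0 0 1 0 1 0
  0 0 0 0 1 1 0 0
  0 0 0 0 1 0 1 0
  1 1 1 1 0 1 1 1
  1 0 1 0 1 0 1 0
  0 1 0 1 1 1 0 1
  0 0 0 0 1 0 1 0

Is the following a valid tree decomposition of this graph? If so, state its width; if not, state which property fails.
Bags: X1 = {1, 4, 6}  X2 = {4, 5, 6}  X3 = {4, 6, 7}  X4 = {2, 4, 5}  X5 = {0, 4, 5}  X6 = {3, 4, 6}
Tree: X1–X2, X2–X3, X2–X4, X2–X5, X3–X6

Yes; width 2.

Every vertex of G appears in some bag (union = {0, 1, 2, 3, 4, 5, 6, 7}); every edge is covered by a bag; and for each vertex v the set of bags containing v is connected in the bag tree. The decomposition is therefore valid. The largest bag has 3 vertices, so the width is 2.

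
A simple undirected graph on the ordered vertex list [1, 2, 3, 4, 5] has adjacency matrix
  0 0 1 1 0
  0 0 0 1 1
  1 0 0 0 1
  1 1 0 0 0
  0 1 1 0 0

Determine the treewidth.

A width-2 tree decomposition is:
Bags: B1 = {2, 3, 5}  B2 = {1, 2, 3}  B3 = {1, 2, 4}
Tree: B1–B2, B2–B3
Each bag holds 3 vertices, so the decomposition has width 2, which upper-bounds the treewidth. Since 2–5–3–1–4–2 is a cycle in G, G is not acyclic. Forests are exactly the graphs of treewidth ≤ 1, so tw(G) ≥ 2. The upper and lower bounds meet at 2, so that is the treewidth.

2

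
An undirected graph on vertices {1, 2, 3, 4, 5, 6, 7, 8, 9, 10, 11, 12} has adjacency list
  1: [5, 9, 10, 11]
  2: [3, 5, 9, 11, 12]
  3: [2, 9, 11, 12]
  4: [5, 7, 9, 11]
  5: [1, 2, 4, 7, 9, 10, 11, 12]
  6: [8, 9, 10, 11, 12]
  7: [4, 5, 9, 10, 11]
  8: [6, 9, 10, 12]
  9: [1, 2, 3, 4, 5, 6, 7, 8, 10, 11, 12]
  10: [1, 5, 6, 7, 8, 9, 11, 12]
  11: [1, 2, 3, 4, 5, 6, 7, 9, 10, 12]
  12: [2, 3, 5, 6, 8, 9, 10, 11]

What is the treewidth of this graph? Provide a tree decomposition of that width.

Treewidth 4.
One optimal decomposition is:
Bags: B1 = {5, 9, 10, 11, 12}  B2 = {1, 5, 9, 10, 11}  B3 = {5, 7, 9, 10, 11}  B4 = {2, 5, 9, 11, 12}  B5 = {6, 9, 10, 11, 12}  B6 = {6, 8, 9, 10, 12}  B7 = {2, 3, 9, 11, 12}  B8 = {4, 5, 7, 9, 11}
Tree: B1–B2, B2–B3, B1–B4, B1–B5, B5–B6, B4–B7, B3–B8

Every bag has size at most 5, so the width is 5 − 1 = 4 and tw(G) ≤ 4. For the lower bound, the 5 vertices {6, 8, 9, 10, 12} are pairwise adjacent, and any tree decomposition puts a clique entirely inside one bag — forcing width ≥ 4. Combining the bounds, tw(G) = 4.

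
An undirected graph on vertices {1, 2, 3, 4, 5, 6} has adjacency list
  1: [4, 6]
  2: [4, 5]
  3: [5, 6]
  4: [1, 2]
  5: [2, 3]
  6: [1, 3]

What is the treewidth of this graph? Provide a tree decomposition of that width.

Every bag has size at most 3, so the width is 3 − 1 = 2 and tw(G) ≤ 2. The edges 6–3–5–2–4–1–6 form a cycle, so G is not a tree and its treewidth is at least 2. Hence tw(G) = 2 exactly.

Treewidth 2.
One such decomposition:
Bags: B1 = {3, 5, 6}  B2 = {2, 5, 6}  B3 = {2, 4, 6}  B4 = {1, 4, 6}
Tree: B1–B2, B2–B3, B3–B4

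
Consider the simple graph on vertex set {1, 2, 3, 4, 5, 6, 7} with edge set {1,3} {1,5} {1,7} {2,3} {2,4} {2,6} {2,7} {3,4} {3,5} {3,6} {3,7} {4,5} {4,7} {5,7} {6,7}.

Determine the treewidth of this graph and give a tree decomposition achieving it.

The largest bag has 4 vertices, giving width 3; this decomposition certifies tw(G) ≤ 3. For the lower bound, the 4 vertices {1, 3, 5, 7} are pairwise adjacent, and any tree decomposition puts a clique entirely inside one bag — forcing width ≥ 3. Therefore the treewidth is 3.

Treewidth 3.
One such decomposition:
Bags: B1 = {1, 3, 5, 7}  B2 = {3, 4, 5, 7}  B3 = {2, 3, 4, 7}  B4 = {2, 3, 6, 7}
Tree: B1–B2, B2–B3, B3–B4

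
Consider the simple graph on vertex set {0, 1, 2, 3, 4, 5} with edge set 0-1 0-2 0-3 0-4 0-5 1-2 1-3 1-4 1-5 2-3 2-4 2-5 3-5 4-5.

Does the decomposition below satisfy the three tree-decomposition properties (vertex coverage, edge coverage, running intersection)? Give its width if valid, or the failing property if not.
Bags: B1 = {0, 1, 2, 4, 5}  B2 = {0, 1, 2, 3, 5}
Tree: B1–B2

Yes; width 4.

Every vertex of G appears in some bag (union = {0, 1, 2, 3, 4, 5}); every edge is covered by a bag; and for each vertex v the set of bags containing v is connected in the bag tree. The decomposition is therefore valid. The largest bag has 5 vertices, so the width is 4.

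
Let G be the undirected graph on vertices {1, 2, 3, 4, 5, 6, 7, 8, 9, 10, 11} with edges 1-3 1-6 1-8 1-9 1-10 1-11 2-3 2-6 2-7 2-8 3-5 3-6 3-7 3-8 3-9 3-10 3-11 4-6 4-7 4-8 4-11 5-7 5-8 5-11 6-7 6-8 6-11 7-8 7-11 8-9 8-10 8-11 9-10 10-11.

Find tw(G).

4

A width-4 tree decomposition is:
Bags: B1 = {3, 6, 7, 8, 11}  B2 = {3, 5, 7, 8, 11}  B3 = {4, 6, 7, 8, 11}  B4 = {1, 3, 6, 8, 11}  B5 = {1, 3, 8, 10, 11}  B6 = {2, 3, 6, 7, 8}  B7 = {1, 3, 8, 9, 10}
Tree: B1–B2, B1–B3, B1–B4, B4–B5, B1–B6, B5–B7
The largest bag has 5 vertices, giving width 4; this decomposition certifies tw(G) ≤ 4. Conversely, {1, 3, 8, 9, 10} is a clique of size 5, and the vertices of any clique must share a bag in every tree decomposition; so some bag has ≥ 5 vertices and tw(G) ≥ 4. Hence tw(G) = 4 exactly.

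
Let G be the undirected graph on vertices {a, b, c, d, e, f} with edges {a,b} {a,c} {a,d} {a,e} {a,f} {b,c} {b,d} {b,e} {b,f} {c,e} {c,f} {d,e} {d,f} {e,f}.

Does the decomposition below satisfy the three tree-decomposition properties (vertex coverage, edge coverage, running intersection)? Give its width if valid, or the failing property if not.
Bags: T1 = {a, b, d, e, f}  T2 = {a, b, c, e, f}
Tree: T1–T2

Checking the three conditions: (i) the bags cover all of {a, b, c, d, e, f}; (ii) for each edge, some bag contains both endpoints; (iii) the bags containing any fixed vertex form a subtree. All hold, so the decomposition is valid with width 5 − 1 = 4.

Yes; width 4.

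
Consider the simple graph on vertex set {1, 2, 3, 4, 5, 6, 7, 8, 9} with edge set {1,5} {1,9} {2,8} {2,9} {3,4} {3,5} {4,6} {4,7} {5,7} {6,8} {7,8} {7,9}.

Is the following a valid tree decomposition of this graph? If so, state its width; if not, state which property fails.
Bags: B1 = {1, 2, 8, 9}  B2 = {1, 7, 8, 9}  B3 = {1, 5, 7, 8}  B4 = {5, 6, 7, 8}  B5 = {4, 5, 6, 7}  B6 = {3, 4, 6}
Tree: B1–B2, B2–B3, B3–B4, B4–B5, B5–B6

No — edge (5,3) lies in no bag.

A tree decomposition must satisfy three properties: every vertex lies in some bag; for every edge, both endpoints lie together in some bag; and for every vertex, the bags containing it form a connected subtree. Here edge (5,3) lies in no bag, so the decomposition is invalid.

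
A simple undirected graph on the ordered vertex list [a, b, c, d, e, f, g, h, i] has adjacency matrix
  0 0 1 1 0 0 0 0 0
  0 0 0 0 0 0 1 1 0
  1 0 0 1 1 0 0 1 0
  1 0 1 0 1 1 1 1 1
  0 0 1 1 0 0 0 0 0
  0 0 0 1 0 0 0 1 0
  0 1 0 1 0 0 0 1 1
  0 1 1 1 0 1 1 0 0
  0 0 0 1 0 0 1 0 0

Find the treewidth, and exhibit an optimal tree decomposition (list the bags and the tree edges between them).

Every bag has size at most 3, so the width is 3 − 1 = 2 and tw(G) ≤ 2. For the lower bound, the 3 vertices {c, d, e} are pairwise adjacent, and any tree decomposition puts a clique entirely inside one bag — forcing width ≥ 2. Hence tw(G) = 2 exactly.

Treewidth 2.
One optimal decomposition is:
Bags: B1 = {c, d, e}  B2 = {a, c, d}  B3 = {c, d, h}  B4 = {d, g, h}  B5 = {d, f, h}  B6 = {d, g, i}  B7 = {b, g, h}
Tree: B1–B2, B1–B3, B3–B4, B4–B5, B4–B6, B4–B7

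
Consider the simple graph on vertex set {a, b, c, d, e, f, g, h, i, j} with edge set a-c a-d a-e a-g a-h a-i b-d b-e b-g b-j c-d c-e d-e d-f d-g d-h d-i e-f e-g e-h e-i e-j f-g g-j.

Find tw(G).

3

A width-3 tree decomposition is:
Bags: B1 = {a, d, e, g}  B2 = {b, d, e, g}  B3 = {b, e, g, j}  B4 = {a, d, e, i}  B5 = {d, e, f, g}  B6 = {a, c, d, e}  B7 = {a, d, e, h}
Tree: B1–B2, B2–B3, B1–B4, B1–B5, B1–B6, B6–B7
The largest bag has 4 vertices, giving width 3; this decomposition certifies tw(G) ≤ 3. On the other hand G contains the 4-clique {a, d, e, g}. A clique must lie in a single bag of any decomposition, so no decomposition can have width below 3. The upper and lower bounds meet at 3, so that is the treewidth.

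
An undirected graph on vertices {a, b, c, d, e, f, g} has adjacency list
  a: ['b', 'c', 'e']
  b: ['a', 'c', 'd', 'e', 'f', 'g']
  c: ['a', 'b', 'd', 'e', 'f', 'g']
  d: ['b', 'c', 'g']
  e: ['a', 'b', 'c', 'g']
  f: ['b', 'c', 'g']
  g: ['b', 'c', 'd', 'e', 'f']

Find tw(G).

A width-3 tree decomposition is:
Bags: B1 = {b, c, e, g}  B2 = {b, c, f, g}  B3 = {a, b, c, e}  B4 = {b, c, d, g}
Tree: B1–B2, B1–B3, B2–B4
Each bag holds 4 vertices, so the decomposition has width 3, which upper-bounds the treewidth. Conversely, {b, c, d, g} is a clique of size 4, and the vertices of any clique must share a bag in every tree decomposition; so some bag has ≥ 4 vertices and tw(G) ≥ 3. Therefore the treewidth is 3.

3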